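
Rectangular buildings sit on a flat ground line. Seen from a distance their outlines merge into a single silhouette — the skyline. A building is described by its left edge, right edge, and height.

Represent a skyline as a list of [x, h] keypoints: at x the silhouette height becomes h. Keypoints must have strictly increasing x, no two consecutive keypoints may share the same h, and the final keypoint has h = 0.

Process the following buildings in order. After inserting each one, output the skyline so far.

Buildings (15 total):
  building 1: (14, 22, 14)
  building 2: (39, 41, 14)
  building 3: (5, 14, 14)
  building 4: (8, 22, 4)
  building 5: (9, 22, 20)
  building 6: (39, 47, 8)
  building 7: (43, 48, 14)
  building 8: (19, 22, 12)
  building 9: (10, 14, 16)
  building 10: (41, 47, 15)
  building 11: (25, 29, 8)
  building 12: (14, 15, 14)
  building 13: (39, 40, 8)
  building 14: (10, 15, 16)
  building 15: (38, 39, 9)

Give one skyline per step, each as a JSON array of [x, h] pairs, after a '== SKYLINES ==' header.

== SKYLINES ==
[[14,14],[22,0]]
[[14,14],[22,0],[39,14],[41,0]]
[[5,14],[22,0],[39,14],[41,0]]
[[5,14],[22,0],[39,14],[41,0]]
[[5,14],[9,20],[22,0],[39,14],[41,0]]
[[5,14],[9,20],[22,0],[39,14],[41,8],[47,0]]
[[5,14],[9,20],[22,0],[39,14],[41,8],[43,14],[48,0]]
[[5,14],[9,20],[22,0],[39,14],[41,8],[43,14],[48,0]]
[[5,14],[9,20],[22,0],[39,14],[41,8],[43,14],[48,0]]
[[5,14],[9,20],[22,0],[39,14],[41,15],[47,14],[48,0]]
[[5,14],[9,20],[22,0],[25,8],[29,0],[39,14],[41,15],[47,14],[48,0]]
[[5,14],[9,20],[22,0],[25,8],[29,0],[39,14],[41,15],[47,14],[48,0]]
[[5,14],[9,20],[22,0],[25,8],[29,0],[39,14],[41,15],[47,14],[48,0]]
[[5,14],[9,20],[22,0],[25,8],[29,0],[39,14],[41,15],[47,14],[48,0]]
[[5,14],[9,20],[22,0],[25,8],[29,0],[38,9],[39,14],[41,15],[47,14],[48,0]]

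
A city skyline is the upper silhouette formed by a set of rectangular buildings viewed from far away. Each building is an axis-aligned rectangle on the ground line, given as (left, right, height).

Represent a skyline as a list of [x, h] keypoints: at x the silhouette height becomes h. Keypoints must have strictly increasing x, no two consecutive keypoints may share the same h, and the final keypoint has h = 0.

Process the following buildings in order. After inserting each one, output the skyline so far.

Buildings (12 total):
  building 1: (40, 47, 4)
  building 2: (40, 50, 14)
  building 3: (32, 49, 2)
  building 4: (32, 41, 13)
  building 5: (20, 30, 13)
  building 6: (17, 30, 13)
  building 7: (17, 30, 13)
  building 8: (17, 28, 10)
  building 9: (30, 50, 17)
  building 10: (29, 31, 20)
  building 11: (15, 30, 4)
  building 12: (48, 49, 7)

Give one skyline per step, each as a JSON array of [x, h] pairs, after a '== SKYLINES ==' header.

== SKYLINES ==
[[40,4],[47,0]]
[[40,14],[50,0]]
[[32,2],[40,14],[50,0]]
[[32,13],[40,14],[50,0]]
[[20,13],[30,0],[32,13],[40,14],[50,0]]
[[17,13],[30,0],[32,13],[40,14],[50,0]]
[[17,13],[30,0],[32,13],[40,14],[50,0]]
[[17,13],[30,0],[32,13],[40,14],[50,0]]
[[17,13],[30,17],[50,0]]
[[17,13],[29,20],[31,17],[50,0]]
[[15,4],[17,13],[29,20],[31,17],[50,0]]
[[15,4],[17,13],[29,20],[31,17],[50,0]]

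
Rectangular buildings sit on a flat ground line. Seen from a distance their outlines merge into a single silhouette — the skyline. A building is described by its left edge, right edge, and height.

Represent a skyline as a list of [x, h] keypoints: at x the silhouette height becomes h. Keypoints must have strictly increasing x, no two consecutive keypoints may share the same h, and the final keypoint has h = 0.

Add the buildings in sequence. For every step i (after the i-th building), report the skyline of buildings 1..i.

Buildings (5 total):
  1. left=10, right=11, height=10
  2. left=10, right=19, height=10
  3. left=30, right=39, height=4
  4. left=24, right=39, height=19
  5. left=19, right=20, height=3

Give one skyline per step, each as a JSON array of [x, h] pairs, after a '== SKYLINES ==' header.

== SKYLINES ==
[[10,10],[11,0]]
[[10,10],[19,0]]
[[10,10],[19,0],[30,4],[39,0]]
[[10,10],[19,0],[24,19],[39,0]]
[[10,10],[19,3],[20,0],[24,19],[39,0]]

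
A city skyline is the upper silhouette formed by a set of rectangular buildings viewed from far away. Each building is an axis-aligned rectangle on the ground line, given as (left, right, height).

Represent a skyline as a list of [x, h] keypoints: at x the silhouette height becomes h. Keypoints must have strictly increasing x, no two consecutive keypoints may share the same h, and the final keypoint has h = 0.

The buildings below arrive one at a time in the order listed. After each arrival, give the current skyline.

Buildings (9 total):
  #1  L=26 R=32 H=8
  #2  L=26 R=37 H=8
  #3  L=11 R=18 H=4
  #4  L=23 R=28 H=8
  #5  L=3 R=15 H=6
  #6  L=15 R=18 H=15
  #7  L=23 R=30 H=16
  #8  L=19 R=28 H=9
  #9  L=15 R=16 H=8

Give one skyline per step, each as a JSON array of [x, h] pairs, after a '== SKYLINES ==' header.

== SKYLINES ==
[[26,8],[32,0]]
[[26,8],[37,0]]
[[11,4],[18,0],[26,8],[37,0]]
[[11,4],[18,0],[23,8],[37,0]]
[[3,6],[15,4],[18,0],[23,8],[37,0]]
[[3,6],[15,15],[18,0],[23,8],[37,0]]
[[3,6],[15,15],[18,0],[23,16],[30,8],[37,0]]
[[3,6],[15,15],[18,0],[19,9],[23,16],[30,8],[37,0]]
[[3,6],[15,15],[18,0],[19,9],[23,16],[30,8],[37,0]]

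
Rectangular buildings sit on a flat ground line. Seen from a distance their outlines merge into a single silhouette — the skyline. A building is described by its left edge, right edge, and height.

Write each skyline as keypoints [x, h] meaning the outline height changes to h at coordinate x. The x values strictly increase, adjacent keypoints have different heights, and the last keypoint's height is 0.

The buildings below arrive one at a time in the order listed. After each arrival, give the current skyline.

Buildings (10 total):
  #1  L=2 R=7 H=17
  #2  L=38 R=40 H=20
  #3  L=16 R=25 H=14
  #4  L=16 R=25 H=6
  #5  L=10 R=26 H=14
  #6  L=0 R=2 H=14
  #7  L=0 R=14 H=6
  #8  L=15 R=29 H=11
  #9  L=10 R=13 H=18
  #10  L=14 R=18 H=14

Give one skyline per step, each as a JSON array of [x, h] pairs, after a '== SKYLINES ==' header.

== SKYLINES ==
[[2,17],[7,0]]
[[2,17],[7,0],[38,20],[40,0]]
[[2,17],[7,0],[16,14],[25,0],[38,20],[40,0]]
[[2,17],[7,0],[16,14],[25,0],[38,20],[40,0]]
[[2,17],[7,0],[10,14],[26,0],[38,20],[40,0]]
[[0,14],[2,17],[7,0],[10,14],[26,0],[38,20],[40,0]]
[[0,14],[2,17],[7,6],[10,14],[26,0],[38,20],[40,0]]
[[0,14],[2,17],[7,6],[10,14],[26,11],[29,0],[38,20],[40,0]]
[[0,14],[2,17],[7,6],[10,18],[13,14],[26,11],[29,0],[38,20],[40,0]]
[[0,14],[2,17],[7,6],[10,18],[13,14],[26,11],[29,0],[38,20],[40,0]]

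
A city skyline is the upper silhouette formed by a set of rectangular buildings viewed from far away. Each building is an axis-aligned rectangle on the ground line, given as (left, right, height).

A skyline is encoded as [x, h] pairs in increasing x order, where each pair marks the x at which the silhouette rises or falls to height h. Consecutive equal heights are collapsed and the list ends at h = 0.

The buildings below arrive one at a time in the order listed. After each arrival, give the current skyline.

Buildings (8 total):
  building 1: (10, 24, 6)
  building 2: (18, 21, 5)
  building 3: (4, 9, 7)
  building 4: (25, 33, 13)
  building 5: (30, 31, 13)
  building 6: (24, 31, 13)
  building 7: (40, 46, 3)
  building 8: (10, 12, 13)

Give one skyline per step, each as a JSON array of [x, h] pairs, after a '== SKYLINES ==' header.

== SKYLINES ==
[[10,6],[24,0]]
[[10,6],[24,0]]
[[4,7],[9,0],[10,6],[24,0]]
[[4,7],[9,0],[10,6],[24,0],[25,13],[33,0]]
[[4,7],[9,0],[10,6],[24,0],[25,13],[33,0]]
[[4,7],[9,0],[10,6],[24,13],[33,0]]
[[4,7],[9,0],[10,6],[24,13],[33,0],[40,3],[46,0]]
[[4,7],[9,0],[10,13],[12,6],[24,13],[33,0],[40,3],[46,0]]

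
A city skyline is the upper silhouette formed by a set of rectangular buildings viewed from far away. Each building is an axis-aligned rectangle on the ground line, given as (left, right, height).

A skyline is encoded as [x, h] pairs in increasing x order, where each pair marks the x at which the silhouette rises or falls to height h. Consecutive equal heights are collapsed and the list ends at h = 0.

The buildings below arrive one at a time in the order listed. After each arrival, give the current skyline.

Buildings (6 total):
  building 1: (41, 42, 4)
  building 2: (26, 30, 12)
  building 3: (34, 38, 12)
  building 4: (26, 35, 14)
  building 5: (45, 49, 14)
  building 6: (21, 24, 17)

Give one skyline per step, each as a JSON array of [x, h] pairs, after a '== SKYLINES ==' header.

== SKYLINES ==
[[41,4],[42,0]]
[[26,12],[30,0],[41,4],[42,0]]
[[26,12],[30,0],[34,12],[38,0],[41,4],[42,0]]
[[26,14],[35,12],[38,0],[41,4],[42,0]]
[[26,14],[35,12],[38,0],[41,4],[42,0],[45,14],[49,0]]
[[21,17],[24,0],[26,14],[35,12],[38,0],[41,4],[42,0],[45,14],[49,0]]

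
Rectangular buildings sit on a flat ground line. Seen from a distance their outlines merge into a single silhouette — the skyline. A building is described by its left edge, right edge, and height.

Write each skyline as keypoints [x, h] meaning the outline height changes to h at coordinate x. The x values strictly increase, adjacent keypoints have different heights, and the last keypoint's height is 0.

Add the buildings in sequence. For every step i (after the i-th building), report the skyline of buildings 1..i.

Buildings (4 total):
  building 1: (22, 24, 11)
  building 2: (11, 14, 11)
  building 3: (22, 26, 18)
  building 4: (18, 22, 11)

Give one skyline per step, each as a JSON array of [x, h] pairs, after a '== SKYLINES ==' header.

== SKYLINES ==
[[22,11],[24,0]]
[[11,11],[14,0],[22,11],[24,0]]
[[11,11],[14,0],[22,18],[26,0]]
[[11,11],[14,0],[18,11],[22,18],[26,0]]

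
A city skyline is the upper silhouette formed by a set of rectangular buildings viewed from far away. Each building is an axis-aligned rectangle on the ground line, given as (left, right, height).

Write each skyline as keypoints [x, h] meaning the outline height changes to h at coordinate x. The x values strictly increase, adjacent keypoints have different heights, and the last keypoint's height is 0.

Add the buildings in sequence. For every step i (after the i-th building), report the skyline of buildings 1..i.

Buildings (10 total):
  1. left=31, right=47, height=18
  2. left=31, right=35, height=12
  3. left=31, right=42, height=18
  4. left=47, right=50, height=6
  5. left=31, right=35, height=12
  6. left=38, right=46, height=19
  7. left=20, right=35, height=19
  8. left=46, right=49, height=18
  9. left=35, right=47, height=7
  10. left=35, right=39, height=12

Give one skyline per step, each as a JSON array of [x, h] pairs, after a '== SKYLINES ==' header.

== SKYLINES ==
[[31,18],[47,0]]
[[31,18],[47,0]]
[[31,18],[47,0]]
[[31,18],[47,6],[50,0]]
[[31,18],[47,6],[50,0]]
[[31,18],[38,19],[46,18],[47,6],[50,0]]
[[20,19],[35,18],[38,19],[46,18],[47,6],[50,0]]
[[20,19],[35,18],[38,19],[46,18],[49,6],[50,0]]
[[20,19],[35,18],[38,19],[46,18],[49,6],[50,0]]
[[20,19],[35,18],[38,19],[46,18],[49,6],[50,0]]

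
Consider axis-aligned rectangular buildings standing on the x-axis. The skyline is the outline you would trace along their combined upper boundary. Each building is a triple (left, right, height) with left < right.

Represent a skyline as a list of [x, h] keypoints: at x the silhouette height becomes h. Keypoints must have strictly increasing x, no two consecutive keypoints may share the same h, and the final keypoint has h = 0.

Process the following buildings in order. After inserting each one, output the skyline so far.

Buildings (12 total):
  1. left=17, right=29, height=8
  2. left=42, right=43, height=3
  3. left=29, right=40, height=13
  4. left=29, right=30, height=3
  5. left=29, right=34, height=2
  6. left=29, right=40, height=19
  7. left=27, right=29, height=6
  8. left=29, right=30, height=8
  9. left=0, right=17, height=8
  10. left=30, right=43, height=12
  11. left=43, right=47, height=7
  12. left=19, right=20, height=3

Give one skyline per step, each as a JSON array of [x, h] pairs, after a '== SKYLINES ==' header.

== SKYLINES ==
[[17,8],[29,0]]
[[17,8],[29,0],[42,3],[43,0]]
[[17,8],[29,13],[40,0],[42,3],[43,0]]
[[17,8],[29,13],[40,0],[42,3],[43,0]]
[[17,8],[29,13],[40,0],[42,3],[43,0]]
[[17,8],[29,19],[40,0],[42,3],[43,0]]
[[17,8],[29,19],[40,0],[42,3],[43,0]]
[[17,8],[29,19],[40,0],[42,3],[43,0]]
[[0,8],[29,19],[40,0],[42,3],[43,0]]
[[0,8],[29,19],[40,12],[43,0]]
[[0,8],[29,19],[40,12],[43,7],[47,0]]
[[0,8],[29,19],[40,12],[43,7],[47,0]]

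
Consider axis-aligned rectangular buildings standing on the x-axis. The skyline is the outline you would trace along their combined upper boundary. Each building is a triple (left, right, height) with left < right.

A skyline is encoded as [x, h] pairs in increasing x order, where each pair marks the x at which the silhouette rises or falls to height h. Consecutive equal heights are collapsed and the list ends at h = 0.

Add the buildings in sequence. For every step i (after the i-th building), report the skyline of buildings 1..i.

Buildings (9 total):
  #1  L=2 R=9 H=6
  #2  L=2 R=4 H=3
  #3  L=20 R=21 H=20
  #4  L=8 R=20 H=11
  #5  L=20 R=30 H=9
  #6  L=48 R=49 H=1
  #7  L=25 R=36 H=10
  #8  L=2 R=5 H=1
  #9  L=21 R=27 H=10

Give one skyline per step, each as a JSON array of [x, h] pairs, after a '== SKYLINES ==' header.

== SKYLINES ==
[[2,6],[9,0]]
[[2,6],[9,0]]
[[2,6],[9,0],[20,20],[21,0]]
[[2,6],[8,11],[20,20],[21,0]]
[[2,6],[8,11],[20,20],[21,9],[30,0]]
[[2,6],[8,11],[20,20],[21,9],[30,0],[48,1],[49,0]]
[[2,6],[8,11],[20,20],[21,9],[25,10],[36,0],[48,1],[49,0]]
[[2,6],[8,11],[20,20],[21,9],[25,10],[36,0],[48,1],[49,0]]
[[2,6],[8,11],[20,20],[21,10],[36,0],[48,1],[49,0]]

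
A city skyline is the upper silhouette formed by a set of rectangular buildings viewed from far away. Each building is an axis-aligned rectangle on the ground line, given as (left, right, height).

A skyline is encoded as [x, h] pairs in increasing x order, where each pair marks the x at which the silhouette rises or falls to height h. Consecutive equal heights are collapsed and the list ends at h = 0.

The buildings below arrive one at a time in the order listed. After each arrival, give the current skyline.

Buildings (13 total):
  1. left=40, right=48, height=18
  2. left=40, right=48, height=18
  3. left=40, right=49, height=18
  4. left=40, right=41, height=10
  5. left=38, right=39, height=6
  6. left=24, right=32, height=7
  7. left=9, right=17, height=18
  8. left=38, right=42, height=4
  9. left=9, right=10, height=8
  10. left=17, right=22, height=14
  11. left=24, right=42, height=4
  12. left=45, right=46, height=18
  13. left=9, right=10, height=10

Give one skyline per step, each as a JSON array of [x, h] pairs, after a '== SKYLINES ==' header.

== SKYLINES ==
[[40,18],[48,0]]
[[40,18],[48,0]]
[[40,18],[49,0]]
[[40,18],[49,0]]
[[38,6],[39,0],[40,18],[49,0]]
[[24,7],[32,0],[38,6],[39,0],[40,18],[49,0]]
[[9,18],[17,0],[24,7],[32,0],[38,6],[39,0],[40,18],[49,0]]
[[9,18],[17,0],[24,7],[32,0],[38,6],[39,4],[40,18],[49,0]]
[[9,18],[17,0],[24,7],[32,0],[38,6],[39,4],[40,18],[49,0]]
[[9,18],[17,14],[22,0],[24,7],[32,0],[38,6],[39,4],[40,18],[49,0]]
[[9,18],[17,14],[22,0],[24,7],[32,4],[38,6],[39,4],[40,18],[49,0]]
[[9,18],[17,14],[22,0],[24,7],[32,4],[38,6],[39,4],[40,18],[49,0]]
[[9,18],[17,14],[22,0],[24,7],[32,4],[38,6],[39,4],[40,18],[49,0]]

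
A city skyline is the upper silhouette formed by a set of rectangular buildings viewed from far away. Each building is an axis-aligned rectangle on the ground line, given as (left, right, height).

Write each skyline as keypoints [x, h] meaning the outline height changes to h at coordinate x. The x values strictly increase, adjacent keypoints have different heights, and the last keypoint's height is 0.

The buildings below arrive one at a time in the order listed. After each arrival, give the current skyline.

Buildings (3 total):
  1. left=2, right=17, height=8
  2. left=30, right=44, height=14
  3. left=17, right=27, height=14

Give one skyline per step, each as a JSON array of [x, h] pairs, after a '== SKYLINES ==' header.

== SKYLINES ==
[[2,8],[17,0]]
[[2,8],[17,0],[30,14],[44,0]]
[[2,8],[17,14],[27,0],[30,14],[44,0]]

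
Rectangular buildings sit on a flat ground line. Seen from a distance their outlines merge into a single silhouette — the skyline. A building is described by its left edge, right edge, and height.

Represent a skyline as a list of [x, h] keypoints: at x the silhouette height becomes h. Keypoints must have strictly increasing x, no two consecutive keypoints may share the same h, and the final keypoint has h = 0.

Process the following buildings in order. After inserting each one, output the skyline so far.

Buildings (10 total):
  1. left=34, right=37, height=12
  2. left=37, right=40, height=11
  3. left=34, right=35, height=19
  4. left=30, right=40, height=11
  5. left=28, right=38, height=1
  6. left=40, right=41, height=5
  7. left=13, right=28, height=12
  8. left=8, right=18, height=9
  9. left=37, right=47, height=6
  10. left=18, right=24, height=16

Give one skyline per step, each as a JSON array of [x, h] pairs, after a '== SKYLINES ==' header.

== SKYLINES ==
[[34,12],[37,0]]
[[34,12],[37,11],[40,0]]
[[34,19],[35,12],[37,11],[40,0]]
[[30,11],[34,19],[35,12],[37,11],[40,0]]
[[28,1],[30,11],[34,19],[35,12],[37,11],[40,0]]
[[28,1],[30,11],[34,19],[35,12],[37,11],[40,5],[41,0]]
[[13,12],[28,1],[30,11],[34,19],[35,12],[37,11],[40,5],[41,0]]
[[8,9],[13,12],[28,1],[30,11],[34,19],[35,12],[37,11],[40,5],[41,0]]
[[8,9],[13,12],[28,1],[30,11],[34,19],[35,12],[37,11],[40,6],[47,0]]
[[8,9],[13,12],[18,16],[24,12],[28,1],[30,11],[34,19],[35,12],[37,11],[40,6],[47,0]]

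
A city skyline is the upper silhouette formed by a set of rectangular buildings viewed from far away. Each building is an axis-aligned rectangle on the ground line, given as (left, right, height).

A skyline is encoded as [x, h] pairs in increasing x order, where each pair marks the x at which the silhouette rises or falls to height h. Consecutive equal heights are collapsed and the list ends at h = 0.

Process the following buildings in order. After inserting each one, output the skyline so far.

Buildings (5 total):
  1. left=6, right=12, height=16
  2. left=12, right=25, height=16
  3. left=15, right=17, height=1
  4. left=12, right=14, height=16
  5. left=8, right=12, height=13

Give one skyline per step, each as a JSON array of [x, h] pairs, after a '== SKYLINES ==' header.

== SKYLINES ==
[[6,16],[12,0]]
[[6,16],[25,0]]
[[6,16],[25,0]]
[[6,16],[25,0]]
[[6,16],[25,0]]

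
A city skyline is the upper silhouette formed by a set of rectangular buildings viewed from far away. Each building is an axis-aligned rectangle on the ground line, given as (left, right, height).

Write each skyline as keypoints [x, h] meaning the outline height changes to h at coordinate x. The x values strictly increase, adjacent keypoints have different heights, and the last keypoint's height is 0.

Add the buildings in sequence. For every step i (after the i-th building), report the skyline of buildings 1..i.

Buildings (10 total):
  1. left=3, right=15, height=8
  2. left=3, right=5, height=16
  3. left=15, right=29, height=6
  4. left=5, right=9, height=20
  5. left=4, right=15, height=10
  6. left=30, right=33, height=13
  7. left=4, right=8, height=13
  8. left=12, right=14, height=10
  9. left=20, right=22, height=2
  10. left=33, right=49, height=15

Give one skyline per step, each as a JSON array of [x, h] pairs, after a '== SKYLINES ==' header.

== SKYLINES ==
[[3,8],[15,0]]
[[3,16],[5,8],[15,0]]
[[3,16],[5,8],[15,6],[29,0]]
[[3,16],[5,20],[9,8],[15,6],[29,0]]
[[3,16],[5,20],[9,10],[15,6],[29,0]]
[[3,16],[5,20],[9,10],[15,6],[29,0],[30,13],[33,0]]
[[3,16],[5,20],[9,10],[15,6],[29,0],[30,13],[33,0]]
[[3,16],[5,20],[9,10],[15,6],[29,0],[30,13],[33,0]]
[[3,16],[5,20],[9,10],[15,6],[29,0],[30,13],[33,0]]
[[3,16],[5,20],[9,10],[15,6],[29,0],[30,13],[33,15],[49,0]]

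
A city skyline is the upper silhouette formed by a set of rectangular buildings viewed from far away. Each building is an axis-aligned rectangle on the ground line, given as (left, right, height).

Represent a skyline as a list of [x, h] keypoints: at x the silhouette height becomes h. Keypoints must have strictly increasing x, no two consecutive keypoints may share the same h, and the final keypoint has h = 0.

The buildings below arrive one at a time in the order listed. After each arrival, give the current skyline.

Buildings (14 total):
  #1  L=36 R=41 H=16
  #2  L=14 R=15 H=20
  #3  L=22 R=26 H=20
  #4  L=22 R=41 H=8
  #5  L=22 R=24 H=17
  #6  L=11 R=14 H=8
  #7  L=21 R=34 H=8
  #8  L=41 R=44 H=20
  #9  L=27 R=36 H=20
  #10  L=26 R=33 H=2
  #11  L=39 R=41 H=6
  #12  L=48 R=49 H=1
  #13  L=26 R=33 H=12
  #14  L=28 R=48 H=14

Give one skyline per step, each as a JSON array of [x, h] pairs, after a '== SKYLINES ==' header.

== SKYLINES ==
[[36,16],[41,0]]
[[14,20],[15,0],[36,16],[41,0]]
[[14,20],[15,0],[22,20],[26,0],[36,16],[41,0]]
[[14,20],[15,0],[22,20],[26,8],[36,16],[41,0]]
[[14,20],[15,0],[22,20],[26,8],[36,16],[41,0]]
[[11,8],[14,20],[15,0],[22,20],[26,8],[36,16],[41,0]]
[[11,8],[14,20],[15,0],[21,8],[22,20],[26,8],[36,16],[41,0]]
[[11,8],[14,20],[15,0],[21,8],[22,20],[26,8],[36,16],[41,20],[44,0]]
[[11,8],[14,20],[15,0],[21,8],[22,20],[26,8],[27,20],[36,16],[41,20],[44,0]]
[[11,8],[14,20],[15,0],[21,8],[22,20],[26,8],[27,20],[36,16],[41,20],[44,0]]
[[11,8],[14,20],[15,0],[21,8],[22,20],[26,8],[27,20],[36,16],[41,20],[44,0]]
[[11,8],[14,20],[15,0],[21,8],[22,20],[26,8],[27,20],[36,16],[41,20],[44,0],[48,1],[49,0]]
[[11,8],[14,20],[15,0],[21,8],[22,20],[26,12],[27,20],[36,16],[41,20],[44,0],[48,1],[49,0]]
[[11,8],[14,20],[15,0],[21,8],[22,20],[26,12],[27,20],[36,16],[41,20],[44,14],[48,1],[49,0]]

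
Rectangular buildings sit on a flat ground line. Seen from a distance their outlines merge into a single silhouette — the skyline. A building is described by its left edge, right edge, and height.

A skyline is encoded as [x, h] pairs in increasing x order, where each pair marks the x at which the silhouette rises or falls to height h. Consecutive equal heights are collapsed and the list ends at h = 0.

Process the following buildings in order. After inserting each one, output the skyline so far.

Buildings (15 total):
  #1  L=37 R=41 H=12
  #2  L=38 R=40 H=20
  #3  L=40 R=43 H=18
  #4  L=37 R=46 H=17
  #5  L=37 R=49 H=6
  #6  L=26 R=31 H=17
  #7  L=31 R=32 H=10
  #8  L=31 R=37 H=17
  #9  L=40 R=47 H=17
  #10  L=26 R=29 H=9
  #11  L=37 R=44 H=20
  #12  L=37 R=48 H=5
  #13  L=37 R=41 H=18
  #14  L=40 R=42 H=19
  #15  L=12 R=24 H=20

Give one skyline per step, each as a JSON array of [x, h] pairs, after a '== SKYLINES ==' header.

== SKYLINES ==
[[37,12],[41,0]]
[[37,12],[38,20],[40,12],[41,0]]
[[37,12],[38,20],[40,18],[43,0]]
[[37,17],[38,20],[40,18],[43,17],[46,0]]
[[37,17],[38,20],[40,18],[43,17],[46,6],[49,0]]
[[26,17],[31,0],[37,17],[38,20],[40,18],[43,17],[46,6],[49,0]]
[[26,17],[31,10],[32,0],[37,17],[38,20],[40,18],[43,17],[46,6],[49,0]]
[[26,17],[38,20],[40,18],[43,17],[46,6],[49,0]]
[[26,17],[38,20],[40,18],[43,17],[47,6],[49,0]]
[[26,17],[38,20],[40,18],[43,17],[47,6],[49,0]]
[[26,17],[37,20],[44,17],[47,6],[49,0]]
[[26,17],[37,20],[44,17],[47,6],[49,0]]
[[26,17],[37,20],[44,17],[47,6],[49,0]]
[[26,17],[37,20],[44,17],[47,6],[49,0]]
[[12,20],[24,0],[26,17],[37,20],[44,17],[47,6],[49,0]]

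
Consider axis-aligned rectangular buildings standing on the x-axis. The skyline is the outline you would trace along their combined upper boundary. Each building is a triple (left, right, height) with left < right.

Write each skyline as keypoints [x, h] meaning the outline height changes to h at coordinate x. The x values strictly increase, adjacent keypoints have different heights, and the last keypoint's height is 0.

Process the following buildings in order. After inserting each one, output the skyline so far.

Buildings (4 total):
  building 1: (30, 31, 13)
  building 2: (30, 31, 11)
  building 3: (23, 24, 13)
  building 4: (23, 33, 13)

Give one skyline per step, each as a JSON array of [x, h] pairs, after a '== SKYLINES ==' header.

== SKYLINES ==
[[30,13],[31,0]]
[[30,13],[31,0]]
[[23,13],[24,0],[30,13],[31,0]]
[[23,13],[33,0]]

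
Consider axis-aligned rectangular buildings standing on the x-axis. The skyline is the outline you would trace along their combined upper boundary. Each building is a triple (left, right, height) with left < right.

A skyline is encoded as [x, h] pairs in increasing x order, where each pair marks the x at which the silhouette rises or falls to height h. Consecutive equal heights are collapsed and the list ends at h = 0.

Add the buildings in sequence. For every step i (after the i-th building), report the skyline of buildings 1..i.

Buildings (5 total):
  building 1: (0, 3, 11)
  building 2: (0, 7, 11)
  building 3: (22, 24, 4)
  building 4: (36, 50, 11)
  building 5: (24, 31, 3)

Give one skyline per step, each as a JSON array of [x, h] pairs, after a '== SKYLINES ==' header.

== SKYLINES ==
[[0,11],[3,0]]
[[0,11],[7,0]]
[[0,11],[7,0],[22,4],[24,0]]
[[0,11],[7,0],[22,4],[24,0],[36,11],[50,0]]
[[0,11],[7,0],[22,4],[24,3],[31,0],[36,11],[50,0]]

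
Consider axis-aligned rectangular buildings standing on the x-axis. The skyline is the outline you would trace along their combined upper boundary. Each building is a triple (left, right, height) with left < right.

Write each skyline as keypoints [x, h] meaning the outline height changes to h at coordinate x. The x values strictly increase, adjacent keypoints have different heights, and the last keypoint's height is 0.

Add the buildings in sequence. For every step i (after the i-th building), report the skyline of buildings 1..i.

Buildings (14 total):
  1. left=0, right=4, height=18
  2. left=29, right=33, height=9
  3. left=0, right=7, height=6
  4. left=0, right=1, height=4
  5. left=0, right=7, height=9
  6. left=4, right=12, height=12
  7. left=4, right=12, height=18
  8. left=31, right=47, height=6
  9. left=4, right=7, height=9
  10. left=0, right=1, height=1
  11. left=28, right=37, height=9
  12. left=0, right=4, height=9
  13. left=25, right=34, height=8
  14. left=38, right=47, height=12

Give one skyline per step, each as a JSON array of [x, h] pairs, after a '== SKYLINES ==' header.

== SKYLINES ==
[[0,18],[4,0]]
[[0,18],[4,0],[29,9],[33,0]]
[[0,18],[4,6],[7,0],[29,9],[33,0]]
[[0,18],[4,6],[7,0],[29,9],[33,0]]
[[0,18],[4,9],[7,0],[29,9],[33,0]]
[[0,18],[4,12],[12,0],[29,9],[33,0]]
[[0,18],[12,0],[29,9],[33,0]]
[[0,18],[12,0],[29,9],[33,6],[47,0]]
[[0,18],[12,0],[29,9],[33,6],[47,0]]
[[0,18],[12,0],[29,9],[33,6],[47,0]]
[[0,18],[12,0],[28,9],[37,6],[47,0]]
[[0,18],[12,0],[28,9],[37,6],[47,0]]
[[0,18],[12,0],[25,8],[28,9],[37,6],[47,0]]
[[0,18],[12,0],[25,8],[28,9],[37,6],[38,12],[47,0]]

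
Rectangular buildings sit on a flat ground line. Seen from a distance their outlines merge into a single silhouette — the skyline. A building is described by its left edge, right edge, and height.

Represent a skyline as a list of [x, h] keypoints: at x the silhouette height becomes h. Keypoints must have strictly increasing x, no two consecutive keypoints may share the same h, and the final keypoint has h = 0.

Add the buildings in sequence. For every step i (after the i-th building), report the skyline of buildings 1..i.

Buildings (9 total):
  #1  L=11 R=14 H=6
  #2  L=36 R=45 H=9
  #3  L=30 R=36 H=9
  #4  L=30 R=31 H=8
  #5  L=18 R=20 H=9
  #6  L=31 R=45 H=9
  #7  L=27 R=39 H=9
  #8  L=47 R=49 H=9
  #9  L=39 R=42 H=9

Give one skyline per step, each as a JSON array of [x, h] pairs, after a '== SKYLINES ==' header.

== SKYLINES ==
[[11,6],[14,0]]
[[11,6],[14,0],[36,9],[45,0]]
[[11,6],[14,0],[30,9],[45,0]]
[[11,6],[14,0],[30,9],[45,0]]
[[11,6],[14,0],[18,9],[20,0],[30,9],[45,0]]
[[11,6],[14,0],[18,9],[20,0],[30,9],[45,0]]
[[11,6],[14,0],[18,9],[20,0],[27,9],[45,0]]
[[11,6],[14,0],[18,9],[20,0],[27,9],[45,0],[47,9],[49,0]]
[[11,6],[14,0],[18,9],[20,0],[27,9],[45,0],[47,9],[49,0]]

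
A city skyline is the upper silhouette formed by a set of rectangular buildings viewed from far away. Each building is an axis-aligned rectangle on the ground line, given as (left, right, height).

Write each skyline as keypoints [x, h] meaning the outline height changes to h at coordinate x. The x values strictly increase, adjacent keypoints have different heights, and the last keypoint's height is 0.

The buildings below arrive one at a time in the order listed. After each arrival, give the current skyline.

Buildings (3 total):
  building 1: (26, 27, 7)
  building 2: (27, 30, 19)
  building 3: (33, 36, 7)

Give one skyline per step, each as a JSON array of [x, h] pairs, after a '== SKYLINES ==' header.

== SKYLINES ==
[[26,7],[27,0]]
[[26,7],[27,19],[30,0]]
[[26,7],[27,19],[30,0],[33,7],[36,0]]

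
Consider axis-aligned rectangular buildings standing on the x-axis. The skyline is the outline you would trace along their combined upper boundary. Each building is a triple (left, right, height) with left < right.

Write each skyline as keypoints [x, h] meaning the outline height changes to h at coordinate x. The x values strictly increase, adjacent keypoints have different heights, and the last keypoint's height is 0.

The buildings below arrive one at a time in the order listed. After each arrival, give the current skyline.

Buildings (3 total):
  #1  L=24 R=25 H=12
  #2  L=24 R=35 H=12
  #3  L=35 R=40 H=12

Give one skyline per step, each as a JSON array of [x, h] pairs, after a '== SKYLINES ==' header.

== SKYLINES ==
[[24,12],[25,0]]
[[24,12],[35,0]]
[[24,12],[40,0]]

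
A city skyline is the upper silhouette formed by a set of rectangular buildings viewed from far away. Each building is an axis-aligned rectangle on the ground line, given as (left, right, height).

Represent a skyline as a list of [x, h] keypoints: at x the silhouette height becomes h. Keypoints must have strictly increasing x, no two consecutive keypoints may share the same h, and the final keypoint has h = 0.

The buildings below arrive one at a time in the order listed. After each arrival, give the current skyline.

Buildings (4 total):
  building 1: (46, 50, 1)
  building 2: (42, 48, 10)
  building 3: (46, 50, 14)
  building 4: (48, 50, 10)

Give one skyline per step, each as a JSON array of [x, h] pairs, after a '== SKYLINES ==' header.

== SKYLINES ==
[[46,1],[50,0]]
[[42,10],[48,1],[50,0]]
[[42,10],[46,14],[50,0]]
[[42,10],[46,14],[50,0]]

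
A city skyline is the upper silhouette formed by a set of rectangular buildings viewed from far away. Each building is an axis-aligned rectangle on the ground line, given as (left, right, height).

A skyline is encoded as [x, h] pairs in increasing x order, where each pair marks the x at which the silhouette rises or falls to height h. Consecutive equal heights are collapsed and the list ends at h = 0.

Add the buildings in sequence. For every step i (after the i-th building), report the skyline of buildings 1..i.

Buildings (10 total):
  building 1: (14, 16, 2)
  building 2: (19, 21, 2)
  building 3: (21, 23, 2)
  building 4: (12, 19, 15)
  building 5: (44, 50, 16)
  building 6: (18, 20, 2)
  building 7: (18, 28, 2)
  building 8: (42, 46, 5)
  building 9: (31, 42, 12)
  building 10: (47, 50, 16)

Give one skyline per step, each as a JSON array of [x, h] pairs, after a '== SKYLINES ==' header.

== SKYLINES ==
[[14,2],[16,0]]
[[14,2],[16,0],[19,2],[21,0]]
[[14,2],[16,0],[19,2],[23,0]]
[[12,15],[19,2],[23,0]]
[[12,15],[19,2],[23,0],[44,16],[50,0]]
[[12,15],[19,2],[23,0],[44,16],[50,0]]
[[12,15],[19,2],[28,0],[44,16],[50,0]]
[[12,15],[19,2],[28,0],[42,5],[44,16],[50,0]]
[[12,15],[19,2],[28,0],[31,12],[42,5],[44,16],[50,0]]
[[12,15],[19,2],[28,0],[31,12],[42,5],[44,16],[50,0]]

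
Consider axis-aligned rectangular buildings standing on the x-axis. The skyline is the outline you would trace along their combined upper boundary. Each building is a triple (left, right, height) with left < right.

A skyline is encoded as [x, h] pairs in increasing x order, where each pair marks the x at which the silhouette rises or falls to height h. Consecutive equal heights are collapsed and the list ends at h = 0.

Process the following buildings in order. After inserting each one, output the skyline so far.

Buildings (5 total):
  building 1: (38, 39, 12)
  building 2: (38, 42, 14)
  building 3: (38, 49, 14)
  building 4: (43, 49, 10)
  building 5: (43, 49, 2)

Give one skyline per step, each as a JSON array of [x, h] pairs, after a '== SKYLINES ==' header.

== SKYLINES ==
[[38,12],[39,0]]
[[38,14],[42,0]]
[[38,14],[49,0]]
[[38,14],[49,0]]
[[38,14],[49,0]]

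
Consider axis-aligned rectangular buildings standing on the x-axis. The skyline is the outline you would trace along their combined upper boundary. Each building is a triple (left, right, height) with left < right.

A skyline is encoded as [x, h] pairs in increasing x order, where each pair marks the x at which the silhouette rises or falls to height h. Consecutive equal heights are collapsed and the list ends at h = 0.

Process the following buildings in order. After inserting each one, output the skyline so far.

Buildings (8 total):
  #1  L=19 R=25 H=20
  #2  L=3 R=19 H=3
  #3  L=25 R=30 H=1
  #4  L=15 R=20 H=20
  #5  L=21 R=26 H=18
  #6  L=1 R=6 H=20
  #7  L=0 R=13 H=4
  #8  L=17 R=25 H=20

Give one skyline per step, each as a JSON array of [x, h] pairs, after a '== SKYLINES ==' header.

== SKYLINES ==
[[19,20],[25,0]]
[[3,3],[19,20],[25,0]]
[[3,3],[19,20],[25,1],[30,0]]
[[3,3],[15,20],[25,1],[30,0]]
[[3,3],[15,20],[25,18],[26,1],[30,0]]
[[1,20],[6,3],[15,20],[25,18],[26,1],[30,0]]
[[0,4],[1,20],[6,4],[13,3],[15,20],[25,18],[26,1],[30,0]]
[[0,4],[1,20],[6,4],[13,3],[15,20],[25,18],[26,1],[30,0]]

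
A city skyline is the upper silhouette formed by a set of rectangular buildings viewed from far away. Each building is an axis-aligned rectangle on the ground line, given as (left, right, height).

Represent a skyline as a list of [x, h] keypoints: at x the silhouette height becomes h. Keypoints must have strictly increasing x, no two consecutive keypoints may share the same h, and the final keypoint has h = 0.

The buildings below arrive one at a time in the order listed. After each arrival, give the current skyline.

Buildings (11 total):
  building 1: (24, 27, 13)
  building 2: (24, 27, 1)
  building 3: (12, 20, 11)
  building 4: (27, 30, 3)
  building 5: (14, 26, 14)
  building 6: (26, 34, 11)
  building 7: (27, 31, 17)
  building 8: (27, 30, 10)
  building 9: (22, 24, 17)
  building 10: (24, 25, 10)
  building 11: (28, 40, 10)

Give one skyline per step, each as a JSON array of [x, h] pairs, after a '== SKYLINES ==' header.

== SKYLINES ==
[[24,13],[27,0]]
[[24,13],[27,0]]
[[12,11],[20,0],[24,13],[27,0]]
[[12,11],[20,0],[24,13],[27,3],[30,0]]
[[12,11],[14,14],[26,13],[27,3],[30,0]]
[[12,11],[14,14],[26,13],[27,11],[34,0]]
[[12,11],[14,14],[26,13],[27,17],[31,11],[34,0]]
[[12,11],[14,14],[26,13],[27,17],[31,11],[34,0]]
[[12,11],[14,14],[22,17],[24,14],[26,13],[27,17],[31,11],[34,0]]
[[12,11],[14,14],[22,17],[24,14],[26,13],[27,17],[31,11],[34,0]]
[[12,11],[14,14],[22,17],[24,14],[26,13],[27,17],[31,11],[34,10],[40,0]]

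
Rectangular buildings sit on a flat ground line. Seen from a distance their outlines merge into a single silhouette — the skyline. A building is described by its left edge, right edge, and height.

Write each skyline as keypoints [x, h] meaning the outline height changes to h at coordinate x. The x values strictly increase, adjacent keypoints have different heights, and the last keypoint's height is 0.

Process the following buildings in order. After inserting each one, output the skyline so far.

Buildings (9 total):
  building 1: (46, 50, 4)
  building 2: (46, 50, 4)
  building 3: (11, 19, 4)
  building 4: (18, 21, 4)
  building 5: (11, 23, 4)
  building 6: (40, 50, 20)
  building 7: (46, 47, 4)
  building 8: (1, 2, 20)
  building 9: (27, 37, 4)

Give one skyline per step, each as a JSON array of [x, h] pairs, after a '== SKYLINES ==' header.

== SKYLINES ==
[[46,4],[50,0]]
[[46,4],[50,0]]
[[11,4],[19,0],[46,4],[50,0]]
[[11,4],[21,0],[46,4],[50,0]]
[[11,4],[23,0],[46,4],[50,0]]
[[11,4],[23,0],[40,20],[50,0]]
[[11,4],[23,0],[40,20],[50,0]]
[[1,20],[2,0],[11,4],[23,0],[40,20],[50,0]]
[[1,20],[2,0],[11,4],[23,0],[27,4],[37,0],[40,20],[50,0]]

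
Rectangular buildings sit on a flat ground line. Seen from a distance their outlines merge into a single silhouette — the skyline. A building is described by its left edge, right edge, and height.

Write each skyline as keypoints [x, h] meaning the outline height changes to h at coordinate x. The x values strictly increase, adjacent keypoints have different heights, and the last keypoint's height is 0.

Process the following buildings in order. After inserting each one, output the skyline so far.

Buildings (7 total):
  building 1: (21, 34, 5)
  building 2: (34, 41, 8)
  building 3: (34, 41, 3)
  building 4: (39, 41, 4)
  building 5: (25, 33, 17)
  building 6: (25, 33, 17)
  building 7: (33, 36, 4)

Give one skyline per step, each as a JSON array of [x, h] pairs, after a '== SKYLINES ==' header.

== SKYLINES ==
[[21,5],[34,0]]
[[21,5],[34,8],[41,0]]
[[21,5],[34,8],[41,0]]
[[21,5],[34,8],[41,0]]
[[21,5],[25,17],[33,5],[34,8],[41,0]]
[[21,5],[25,17],[33,5],[34,8],[41,0]]
[[21,5],[25,17],[33,5],[34,8],[41,0]]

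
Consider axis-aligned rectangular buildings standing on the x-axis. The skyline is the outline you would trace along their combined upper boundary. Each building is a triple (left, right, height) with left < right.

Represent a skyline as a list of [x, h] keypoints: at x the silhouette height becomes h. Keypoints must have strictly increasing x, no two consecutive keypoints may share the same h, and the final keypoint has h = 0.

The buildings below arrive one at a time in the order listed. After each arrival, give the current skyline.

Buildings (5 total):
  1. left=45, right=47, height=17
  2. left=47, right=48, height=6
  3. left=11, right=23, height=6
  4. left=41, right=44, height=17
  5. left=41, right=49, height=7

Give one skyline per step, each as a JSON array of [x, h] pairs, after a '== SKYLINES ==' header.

== SKYLINES ==
[[45,17],[47,0]]
[[45,17],[47,6],[48,0]]
[[11,6],[23,0],[45,17],[47,6],[48,0]]
[[11,6],[23,0],[41,17],[44,0],[45,17],[47,6],[48,0]]
[[11,6],[23,0],[41,17],[44,7],[45,17],[47,7],[49,0]]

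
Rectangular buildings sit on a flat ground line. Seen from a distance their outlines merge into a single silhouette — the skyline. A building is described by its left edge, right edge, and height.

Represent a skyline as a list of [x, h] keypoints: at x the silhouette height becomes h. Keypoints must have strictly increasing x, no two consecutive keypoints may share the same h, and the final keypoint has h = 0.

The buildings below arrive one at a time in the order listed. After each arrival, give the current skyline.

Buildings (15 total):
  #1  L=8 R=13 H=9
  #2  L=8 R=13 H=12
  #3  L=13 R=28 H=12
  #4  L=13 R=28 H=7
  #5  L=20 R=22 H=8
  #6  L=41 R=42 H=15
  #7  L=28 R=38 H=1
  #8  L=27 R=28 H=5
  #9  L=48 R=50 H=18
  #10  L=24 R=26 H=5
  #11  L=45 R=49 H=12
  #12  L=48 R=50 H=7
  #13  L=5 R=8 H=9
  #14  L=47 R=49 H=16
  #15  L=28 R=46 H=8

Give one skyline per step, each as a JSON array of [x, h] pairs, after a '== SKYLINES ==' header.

== SKYLINES ==
[[8,9],[13,0]]
[[8,12],[13,0]]
[[8,12],[28,0]]
[[8,12],[28,0]]
[[8,12],[28,0]]
[[8,12],[28,0],[41,15],[42,0]]
[[8,12],[28,1],[38,0],[41,15],[42,0]]
[[8,12],[28,1],[38,0],[41,15],[42,0]]
[[8,12],[28,1],[38,0],[41,15],[42,0],[48,18],[50,0]]
[[8,12],[28,1],[38,0],[41,15],[42,0],[48,18],[50,0]]
[[8,12],[28,1],[38,0],[41,15],[42,0],[45,12],[48,18],[50,0]]
[[8,12],[28,1],[38,0],[41,15],[42,0],[45,12],[48,18],[50,0]]
[[5,9],[8,12],[28,1],[38,0],[41,15],[42,0],[45,12],[48,18],[50,0]]
[[5,9],[8,12],[28,1],[38,0],[41,15],[42,0],[45,12],[47,16],[48,18],[50,0]]
[[5,9],[8,12],[28,8],[41,15],[42,8],[45,12],[47,16],[48,18],[50,0]]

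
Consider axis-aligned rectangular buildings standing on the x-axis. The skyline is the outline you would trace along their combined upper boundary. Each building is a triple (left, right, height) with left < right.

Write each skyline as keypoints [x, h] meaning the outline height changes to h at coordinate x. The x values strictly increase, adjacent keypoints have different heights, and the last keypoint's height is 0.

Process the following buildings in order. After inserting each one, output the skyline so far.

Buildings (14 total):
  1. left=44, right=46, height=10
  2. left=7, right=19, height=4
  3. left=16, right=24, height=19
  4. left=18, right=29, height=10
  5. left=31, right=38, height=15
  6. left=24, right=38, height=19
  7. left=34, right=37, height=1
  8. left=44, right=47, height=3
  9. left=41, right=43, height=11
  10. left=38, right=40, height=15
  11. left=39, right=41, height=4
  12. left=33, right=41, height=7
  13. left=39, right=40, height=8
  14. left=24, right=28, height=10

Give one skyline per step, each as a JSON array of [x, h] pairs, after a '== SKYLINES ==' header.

== SKYLINES ==
[[44,10],[46,0]]
[[7,4],[19,0],[44,10],[46,0]]
[[7,4],[16,19],[24,0],[44,10],[46,0]]
[[7,4],[16,19],[24,10],[29,0],[44,10],[46,0]]
[[7,4],[16,19],[24,10],[29,0],[31,15],[38,0],[44,10],[46,0]]
[[7,4],[16,19],[38,0],[44,10],[46,0]]
[[7,4],[16,19],[38,0],[44,10],[46,0]]
[[7,4],[16,19],[38,0],[44,10],[46,3],[47,0]]
[[7,4],[16,19],[38,0],[41,11],[43,0],[44,10],[46,3],[47,0]]
[[7,4],[16,19],[38,15],[40,0],[41,11],[43,0],[44,10],[46,3],[47,0]]
[[7,4],[16,19],[38,15],[40,4],[41,11],[43,0],[44,10],[46,3],[47,0]]
[[7,4],[16,19],[38,15],[40,7],[41,11],[43,0],[44,10],[46,3],[47,0]]
[[7,4],[16,19],[38,15],[40,7],[41,11],[43,0],[44,10],[46,3],[47,0]]
[[7,4],[16,19],[38,15],[40,7],[41,11],[43,0],[44,10],[46,3],[47,0]]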